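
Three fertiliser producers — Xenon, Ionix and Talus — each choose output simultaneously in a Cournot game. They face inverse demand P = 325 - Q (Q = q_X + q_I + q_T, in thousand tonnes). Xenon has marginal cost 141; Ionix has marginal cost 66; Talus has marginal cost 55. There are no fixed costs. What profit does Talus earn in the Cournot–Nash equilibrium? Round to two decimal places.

8418.06

Xenon's profit: π_X = (325 - Q)q_X - (141q_X). Setting ∂π_X/∂q_X = 0: 184 - 2q_X - (q_I + q_T) = 0.
Ionix's first-order condition: 259 - 2q_I - (q_X + q_T) = 0.
Talus's profit: π_T = (325 - Q)q_T - (55q_T). Setting ∂π_T/∂q_T = 0: 270 - 2q_T - (q_X + q_I) = 0.
Adding the 3 conditions: 713 − 2Q − 2Q = 0, i.e. Q = 713/4.
Back-substituting: q_X = (184 − 713/4) = 23/4, q_I = (259 − 713/4) = 323/4, q_T = (270 − 713/4) = 367/4.
Price P = 325 - 713/4 = 587/4.
Talus's profit: (587/4 - 55)·(367/4) = 8418.0625.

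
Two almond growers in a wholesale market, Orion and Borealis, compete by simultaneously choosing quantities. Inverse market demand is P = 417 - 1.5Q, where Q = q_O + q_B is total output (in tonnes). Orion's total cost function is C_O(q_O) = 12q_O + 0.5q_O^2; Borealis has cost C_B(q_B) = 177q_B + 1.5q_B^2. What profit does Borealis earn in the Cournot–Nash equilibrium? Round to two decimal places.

Orion's profit: π_O = (417 - 1.5Q)q_O - (12q_O + (1/2)q_O²). Setting ∂π_O/∂q_O = 0: 405 - 4q_O - (3/2)(q_B) = 0.
Borealis's first-order condition: 240 - 6q_B - (3/2)(q_O) = 0.
So q_O = (405 - (3/2)q_B)/4 and q_B = (240 - (3/2)q_O)/6.
Solving the pair: q_O = 95.1724, q_B = 470/29.
Price P = 417 - (3/2)·111.3793 = 249.9310.
Borealis's profit: 249.9310·(470/29) - 177·(470/29) - (3/2)(470/29)² = 787.9905.

787.99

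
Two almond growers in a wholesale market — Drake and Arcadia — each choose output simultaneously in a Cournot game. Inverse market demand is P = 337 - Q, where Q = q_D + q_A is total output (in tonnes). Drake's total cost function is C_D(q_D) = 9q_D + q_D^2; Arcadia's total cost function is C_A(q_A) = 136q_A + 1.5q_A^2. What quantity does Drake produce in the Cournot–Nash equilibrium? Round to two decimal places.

75.74

Drake's profit: π_D = (337 - Q)q_D - (9q_D + q_D²). Setting ∂π_D/∂q_D = 0: 328 - 4q_D - (q_A) = 0.
Arcadia's first-order condition: 201 - 5q_A - (q_D) = 0.
So q_D = (328 - q_A)/4 and q_A = (201 - q_D)/5.
Solving the pair: q_D = 1439/19, q_A = 476/19.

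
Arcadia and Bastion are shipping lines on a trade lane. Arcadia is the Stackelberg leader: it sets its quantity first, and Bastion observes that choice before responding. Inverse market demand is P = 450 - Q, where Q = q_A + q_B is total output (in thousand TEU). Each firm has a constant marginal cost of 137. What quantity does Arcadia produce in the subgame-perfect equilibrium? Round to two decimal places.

156.50

Solve by backward induction. Given q_A, the follower Bastion maximises π_B = (450 - q_A - q_B)q_B - 137q_B.
∂π_B/∂q_B = 313 - q_A - 2q_B = 0 gives the reaction function q_B = (313 - q_A)/2.
Arcadia substitutes q_B(q_A) into its own profit: π_A = q_A(450 - q_A - (313 - q_A)/2) - 137q_A = (587/2 - (1/2)q_A)q_A - 137q_A.
Leader FOC: 313/2 - q_A = 0, so q_A = 313/2.
Then q_B = (313 - 313/2)/2 = 313/4.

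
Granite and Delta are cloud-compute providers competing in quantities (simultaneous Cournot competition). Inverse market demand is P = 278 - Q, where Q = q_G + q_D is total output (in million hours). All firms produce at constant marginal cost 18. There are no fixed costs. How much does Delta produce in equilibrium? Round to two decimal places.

86.67

A representative firm's profit is π_i = q_i(278 - Q) - 18q_i.
First-order condition (treating rivals' output as given): 260 - 2q_i - q_j = 0.
With identical firms every q_j equals q_i, so q_j = q_i and 260 = 3q_i, giving q_i = 260/3.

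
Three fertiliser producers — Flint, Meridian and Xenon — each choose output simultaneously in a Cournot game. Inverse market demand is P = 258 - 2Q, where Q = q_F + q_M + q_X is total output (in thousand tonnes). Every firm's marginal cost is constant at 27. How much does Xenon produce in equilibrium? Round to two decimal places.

28.88

Each firm earns π_i = (258 - 2Q)q_i - 27q_i.
Setting ∂π_i/∂q_i = 0 with rivals' quantities fixed: 231 - 4q_i - 2·Σ_{j≠i} q_j = 0.
With identical firms every q_j equals q_i, so Σ_{j≠i} q_j = 2q_i and 231 = 8q_i, giving q_i = 231/8.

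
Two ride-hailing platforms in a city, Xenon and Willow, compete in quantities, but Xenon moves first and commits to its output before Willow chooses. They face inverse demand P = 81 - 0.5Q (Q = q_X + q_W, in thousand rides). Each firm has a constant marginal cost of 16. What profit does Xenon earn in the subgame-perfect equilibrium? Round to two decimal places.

The follower Willow best-responds to any q_X: π_W = (81 - 0.5Q)q_W - 16q_W.
Setting the follower's marginal profit to zero, 65 - (1/2)q_X - q_W = 0, i.e. q_W = (65 - (1/2)q_X).
Xenon substitutes q_W(q_X) into its own profit: π_X = q_X(81 - (1/2)q_X - (65 - (1/2)q_X)/2) - 16q_X = (97/2 - (1/4)q_X)q_X - 16q_X.
Leader FOC: 65/2 - (1/2)q_X = 0, so q_X = 65.
Then q_W = (65 - (1/2)·65) = 65/2.
Price P = 81 - (1/2)·(195/2) = 129/4.
Xenon's profit: (129/4 - 16)·65 = 1056.2500.

1056.25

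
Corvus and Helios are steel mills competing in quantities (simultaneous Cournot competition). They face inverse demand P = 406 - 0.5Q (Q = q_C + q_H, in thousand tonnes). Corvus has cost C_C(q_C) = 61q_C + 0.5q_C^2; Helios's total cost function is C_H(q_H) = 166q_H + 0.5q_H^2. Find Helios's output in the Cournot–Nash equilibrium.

82

Corvus's profit: π_C = (406 - 0.5Q)q_C - (61q_C + (1/2)q_C²). Setting ∂π_C/∂q_C = 0: 345 - 2q_C - (1/2)(q_H) = 0.
Helios's first-order condition: 240 - 2q_H - (1/2)(q_C) = 0.
Rearranging gives the reaction functions q_C = (345 - (1/2)q_H)/2 and q_H = (240 - (1/2)q_C)/2.
Solving the pair: q_C = 152, q_H = 82.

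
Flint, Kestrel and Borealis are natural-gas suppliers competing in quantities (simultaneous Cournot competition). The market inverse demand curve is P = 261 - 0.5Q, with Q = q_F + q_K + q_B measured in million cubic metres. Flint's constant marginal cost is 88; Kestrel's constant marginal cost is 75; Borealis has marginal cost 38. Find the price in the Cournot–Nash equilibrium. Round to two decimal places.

Flint's profit: π_F = (261 - 0.5Q)q_F - (88q_F). Setting ∂π_F/∂q_F = 0: 173 - q_F - (1/2)(q_K + q_B) = 0.
Kestrel's profit: π_K = (261 - 0.5Q)q_K - (75q_K). Setting ∂π_K/∂q_K = 0: 186 - q_K - (1/2)(q_F + q_B) = 0.
Borealis's profit: π_B = (261 - 0.5Q)q_B - (38q_B). Setting ∂π_B/∂q_B = 0: 223 - q_B - (1/2)(q_F + q_K) = 0.
Adding the 3 first-order conditions: 582 − 2Q = 0, so Q = 291.
Back-substituting: q_F = (173 − 291/2)/(1/2) = 55, q_K = (186 − 291/2)/(1/2) = 81, q_B = (223 − 291/2)/(1/2) = 155.
Total output Q = 291, so price P = 261 - (1/2)·291 = 231/2.

115.50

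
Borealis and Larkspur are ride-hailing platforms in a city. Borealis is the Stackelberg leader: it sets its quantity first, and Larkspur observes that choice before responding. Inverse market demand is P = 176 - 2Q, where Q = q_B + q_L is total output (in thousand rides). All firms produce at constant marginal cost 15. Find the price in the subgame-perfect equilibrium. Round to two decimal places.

55.25

Solve by backward induction. Given q_B, the follower Larkspur maximises π_L = (176 - 2q_B - 2q_L)q_L - 15q_L.
Setting the follower's marginal profit to zero, 161 - 2q_B - 4q_L = 0, i.e. q_L = (161 - 2q_B)/4.
The leader anticipates this reaction. Substituting into P = 176 - 2Q gives P = 191/2 - q_B, so π_B = (191/2 - q_B)q_B - 15q_B.
The leader's first-order condition 161/2 - 2q_B = 0 yields q_B = 161/4.
Then q_L = (161 - 2·(161/4))/4 = 161/8.
Total output Q = 483/8, so price P = 176 - 2·(483/8) = 221/4.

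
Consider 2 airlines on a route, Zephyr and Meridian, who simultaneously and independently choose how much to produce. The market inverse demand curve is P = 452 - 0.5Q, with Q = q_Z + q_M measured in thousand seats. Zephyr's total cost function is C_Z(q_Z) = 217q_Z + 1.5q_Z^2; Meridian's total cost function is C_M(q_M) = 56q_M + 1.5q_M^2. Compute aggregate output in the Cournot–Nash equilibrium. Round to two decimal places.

Zephyr's profit: π_Z = (452 - 0.5Q)q_Z - (217q_Z + (3/2)q_Z²). Setting ∂π_Z/∂q_Z = 0: 235 - 4q_Z - (1/2)(q_M) = 0.
Meridian's first-order condition: 396 - 4q_M - (1/2)(q_Z) = 0.
Rearranging gives the reaction functions q_Z = (235 - (1/2)q_M)/4 and q_M = (396 - (1/2)q_Z)/4.
Solving the pair: q_Z = 424/9, q_M = 838/9.
Total output Q = 424/9 + 838/9 = 1262/9.

140.22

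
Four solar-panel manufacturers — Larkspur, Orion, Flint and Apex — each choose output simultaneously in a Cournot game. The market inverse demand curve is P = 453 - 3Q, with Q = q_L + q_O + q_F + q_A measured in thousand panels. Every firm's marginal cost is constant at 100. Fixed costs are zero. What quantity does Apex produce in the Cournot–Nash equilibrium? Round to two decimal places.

A representative firm's profit is π_i = q_i(453 - 3Q) - 100q_i.
First-order condition (treating rivals' output as given): 353 - 6q_i - 3·Σ_{j≠i} q_j = 0.
With identical firms every q_j equals q_i, so Σ_{j≠i} q_j = 3q_i and 353 = 15q_i, giving q_i = 353/15.

23.53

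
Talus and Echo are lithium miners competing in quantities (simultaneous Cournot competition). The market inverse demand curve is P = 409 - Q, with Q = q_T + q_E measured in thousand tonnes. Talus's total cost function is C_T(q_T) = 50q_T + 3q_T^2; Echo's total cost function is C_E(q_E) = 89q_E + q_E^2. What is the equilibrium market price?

302

Talus's profit: π_T = (409 - Q)q_T - (50q_T + 3q_T²). Setting ∂π_T/∂q_T = 0: 359 - 8q_T - (q_E) = 0.
Echo's first-order condition: 320 - 4q_E - (q_T) = 0.
Rearranging gives the reaction functions q_T = (359 - q_E)/8 and q_E = (320 - q_T)/4.
Substituting one into the other gives q_T = 36 and q_E = 71.
Total output Q = 107, so price P = 409 - 107 = 302.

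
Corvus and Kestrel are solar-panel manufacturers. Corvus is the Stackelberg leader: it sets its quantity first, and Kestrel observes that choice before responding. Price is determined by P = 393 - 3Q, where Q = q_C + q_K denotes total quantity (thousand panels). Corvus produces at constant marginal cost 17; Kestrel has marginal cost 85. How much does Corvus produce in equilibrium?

74

Solve by backward induction. Given q_C, the follower Kestrel maximises π_K = (393 - 3q_C - 3q_K)q_K - 85q_K.
∂π_K/∂q_K = 308 - 3q_C - 6q_K = 0 gives the reaction function q_K = (308 - 3q_C)/6.
The leader anticipates this reaction. Substituting into P = 393 - 3Q gives P = 239 - (3/2)q_C, so π_C = (239 - (3/2)q_C)q_C - 17q_C.
The leader's first-order condition 222 - 3q_C = 0 yields q_C = 74.
Then q_K = (308 - 3·74)/6 = 43/3.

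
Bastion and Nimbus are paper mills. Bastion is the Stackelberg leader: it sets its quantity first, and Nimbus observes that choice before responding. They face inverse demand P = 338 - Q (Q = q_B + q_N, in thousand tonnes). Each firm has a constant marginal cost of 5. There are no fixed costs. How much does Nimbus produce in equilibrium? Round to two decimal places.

83.25

Solve by backward induction. Given q_B, the follower Nimbus maximises π_N = (338 - q_B - q_N)q_N - 5q_N.
Setting the follower's marginal profit to zero, 333 - q_B - 2q_N = 0, i.e. q_N = (333 - q_B)/2.
The leader anticipates this reaction. Substituting into P = 338 - Q gives P = 343/2 - (1/2)q_B, so π_B = (343/2 - (1/2)q_B)q_B - 5q_B.
Leader FOC: 333/2 - q_B = 0, so q_B = 333/2.
Then q_N = (333 - 333/2)/2 = 333/4.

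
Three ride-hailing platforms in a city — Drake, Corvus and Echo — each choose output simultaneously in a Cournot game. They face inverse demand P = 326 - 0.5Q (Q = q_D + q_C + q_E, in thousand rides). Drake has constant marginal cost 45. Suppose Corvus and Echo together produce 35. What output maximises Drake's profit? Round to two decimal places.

263.50

With rivals' combined output fixed at 35, Drake's profit is π_D = (326 - (1/2)·35 - (1/2)q_D)q_D - (45q_D) = (617/2 - (1/2)q_D)q_D - (45q_D).
∂π_D/∂q_D = 527/2 - q_D = 0, so q_D = 527/2.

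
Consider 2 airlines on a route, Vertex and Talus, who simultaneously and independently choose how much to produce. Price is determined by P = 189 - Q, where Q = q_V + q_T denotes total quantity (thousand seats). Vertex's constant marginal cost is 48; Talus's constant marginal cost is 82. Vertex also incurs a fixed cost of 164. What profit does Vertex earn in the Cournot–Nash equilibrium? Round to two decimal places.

Vertex's profit: π_V = (189 - Q)q_V - (48q_V). Setting ∂π_V/∂q_V = 0: 141 - 2q_V - (q_T) = 0.
Talus's profit: π_T = (189 - Q)q_T - (82q_T). Setting ∂π_T/∂q_T = 0: 107 - 2q_T - (q_V) = 0.
Best responses: q_V = (141 - q_T)/2, q_T = (107 - q_V)/2.
Solving the pair: q_V = 175/3, q_T = 73/3.
Price P = 189 - 248/3 = 319/3.
Vertex's profit: (319/3 - 48)·(175/3) - 164 = 3238.7778.

3238.78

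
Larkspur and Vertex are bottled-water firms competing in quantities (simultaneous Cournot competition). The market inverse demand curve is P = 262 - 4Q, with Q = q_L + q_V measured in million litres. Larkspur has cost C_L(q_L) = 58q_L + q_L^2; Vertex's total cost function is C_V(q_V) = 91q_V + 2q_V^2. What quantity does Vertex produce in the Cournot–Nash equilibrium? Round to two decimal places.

8.60

Larkspur's profit: π_L = (262 - 4Q)q_L - (58q_L + q_L²). Setting ∂π_L/∂q_L = 0: 204 - 10q_L - 4(q_V) = 0.
Vertex's first-order condition: 171 - 12q_V - 4(q_L) = 0.
So q_L = (204 - 4q_V)/10 and q_V = (171 - 4q_L)/12.
Solving the pair: q_L = 441/26, q_V = 447/52.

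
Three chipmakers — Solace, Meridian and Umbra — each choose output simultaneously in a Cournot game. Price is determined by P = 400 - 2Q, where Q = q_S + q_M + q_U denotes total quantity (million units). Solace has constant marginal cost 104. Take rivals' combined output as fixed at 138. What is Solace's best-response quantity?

5

With rivals' combined output fixed at 138, Solace's profit is π_S = (400 - 2·138 - 2q_S)q_S - (104q_S) = (124 - 2q_S)q_S - (104q_S).
∂π_S/∂q_S = 20 - 4q_S = 0, so q_S = 5.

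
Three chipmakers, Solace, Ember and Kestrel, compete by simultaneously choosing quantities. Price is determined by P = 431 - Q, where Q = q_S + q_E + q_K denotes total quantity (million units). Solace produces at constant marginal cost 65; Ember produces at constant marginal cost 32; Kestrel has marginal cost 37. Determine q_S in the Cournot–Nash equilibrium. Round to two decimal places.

76.25

Solace's profit: π_S = (431 - Q)q_S - (65q_S). Setting ∂π_S/∂q_S = 0: 366 - 2q_S - (q_E + q_K) = 0.
Ember's first-order condition: 399 - 2q_E - (q_S + q_K) = 0.
Kestrel's profit: π_K = (431 - Q)q_K - (37q_K). Setting ∂π_K/∂q_K = 0: 394 - 2q_K - (q_S + q_E) = 0.
Adding the 3 first-order conditions: 1159 − 4Q = 0, so Q = 1159/4.
Back-substituting: q_S = (366 − 1159/4) = 305/4, q_E = (399 − 1159/4) = 437/4, q_K = (394 − 1159/4) = 417/4.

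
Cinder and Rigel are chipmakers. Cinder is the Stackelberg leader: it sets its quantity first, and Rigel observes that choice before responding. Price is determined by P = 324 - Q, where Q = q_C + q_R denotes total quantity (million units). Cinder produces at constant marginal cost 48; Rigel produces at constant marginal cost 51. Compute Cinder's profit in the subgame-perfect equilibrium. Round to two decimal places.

The follower Rigel best-responds to any q_C: π_R = (324 - Q)q_R - 51q_R.
Follower FOC: 273 - q_C - 2q_R = 0, so q_R(q_C) = (273 - q_C)/2.
Cinder substitutes q_R(q_C) into its own profit: π_C = q_C(324 - q_C - (273 - q_C)/2) - 48q_C = (375/2 - (1/2)q_C)q_C - 48q_C.
Leader FOC: 279/2 - q_C = 0, so q_C = 279/2.
Then q_R = (273 - 279/2)/2 = 267/4.
Price P = 324 - 825/4 = 471/4.
Cinder's profit: (471/4 - 48)·(279/2) = 9730.1250.

9730.13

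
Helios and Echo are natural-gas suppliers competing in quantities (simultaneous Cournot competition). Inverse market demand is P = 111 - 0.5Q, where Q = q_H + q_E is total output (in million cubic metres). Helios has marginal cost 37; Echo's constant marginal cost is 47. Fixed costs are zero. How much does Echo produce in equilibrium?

Helios's profit: π_H = (111 - 0.5Q)q_H - (37q_H). Setting ∂π_H/∂q_H = 0: 74 - q_H - (1/2)(q_E) = 0.
Echo's profit: π_E = (111 - 0.5Q)q_E - (47q_E). Setting ∂π_E/∂q_E = 0: 64 - q_E - (1/2)(q_H) = 0.
So q_H = (74 - (1/2)q_E) and q_E = (64 - (1/2)q_H).
Substituting one into the other gives q_H = 56 and q_E = 36.

36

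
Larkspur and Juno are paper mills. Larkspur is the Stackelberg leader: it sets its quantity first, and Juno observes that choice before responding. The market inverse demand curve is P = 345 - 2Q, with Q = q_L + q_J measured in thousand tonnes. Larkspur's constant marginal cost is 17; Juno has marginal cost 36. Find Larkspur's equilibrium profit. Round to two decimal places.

7525.56

Solve by backward induction. Given q_L, the follower Juno maximises π_J = (345 - 2q_L - 2q_J)q_J - 36q_J.
∂π_J/∂q_J = 309 - 2q_L - 4q_J = 0 gives the reaction function q_J = (309 - 2q_L)/4.
Larkspur substitutes q_J(q_L) into its own profit: π_L = q_L(345 - 2q_L - (309 - 2q_L)/2) - 17q_L = (381/2 - q_L)q_L - 17q_L.
Leader FOC: 347/2 - 2q_L = 0, so q_L = 347/4.
Then q_J = (309 - 2·(347/4))/4 = 271/8.
Price P = 345 - 2·(965/8) = 415/4.
Larkspur's profit: (415/4 - 17)·(347/4) = 7525.5625.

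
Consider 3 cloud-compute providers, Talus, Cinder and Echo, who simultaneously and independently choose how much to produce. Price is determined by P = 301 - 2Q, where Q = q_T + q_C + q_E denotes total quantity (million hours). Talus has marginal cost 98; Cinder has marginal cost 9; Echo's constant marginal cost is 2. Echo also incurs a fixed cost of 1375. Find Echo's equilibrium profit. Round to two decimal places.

Talus's profit: π_T = (301 - 2Q)q_T - (98q_T). Setting ∂π_T/∂q_T = 0: 203 - 4q_T - 2(q_C + q_E) = 0.
Cinder's first-order condition: 292 - 4q_C - 2(q_T + q_E) = 0.
Echo's first-order condition: 299 - 4q_E - 2(q_T + q_C) = 0.
Adding the 3 first-order conditions: 794 − 8Q = 0, so Q = 397/4.
Back-substituting: q_T = (203 − 397/2)/2 = 9/4, q_C = (292 − 397/2)/2 = 187/4, q_E = (299 − 397/2)/2 = 201/4.
Price P = 301 - 2·(397/4) = 205/2.
Echo's profit: (205/2 - 2)·(201/4) - 1375 = 3675.1250.

3675.13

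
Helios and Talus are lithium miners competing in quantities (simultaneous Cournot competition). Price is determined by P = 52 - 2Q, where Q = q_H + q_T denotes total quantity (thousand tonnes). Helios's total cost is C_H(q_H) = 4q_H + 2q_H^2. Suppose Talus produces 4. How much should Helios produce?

5

With the rival's output fixed at 4, Helios's profit is π_H = (52 - 2·4 - 2q_H)q_H - (4q_H + 2q_H²) = (44 - 2q_H)q_H - (4q_H + 2q_H²).
∂π_H/∂q_H = 40 - 8q_H = 0, so q_H = 5.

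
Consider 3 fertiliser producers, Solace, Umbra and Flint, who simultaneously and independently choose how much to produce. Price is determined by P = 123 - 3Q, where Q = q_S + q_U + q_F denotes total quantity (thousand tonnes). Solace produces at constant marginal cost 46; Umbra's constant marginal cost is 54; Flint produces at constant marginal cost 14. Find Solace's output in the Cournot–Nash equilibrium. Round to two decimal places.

4.42

Solace's profit: π_S = (123 - 3Q)q_S - (46q_S). Setting ∂π_S/∂q_S = 0: 77 - 6q_S - 3(q_U + q_F) = 0.
Umbra's profit: π_U = (123 - 3Q)q_U - (54q_U). Setting ∂π_U/∂q_U = 0: 69 - 6q_U - 3(q_S + q_F) = 0.
Flint's profit: π_F = (123 - 3Q)q_F - (14q_F). Setting ∂π_F/∂q_F = 0: 109 - 6q_F - 3(q_S + q_U) = 0.
Adding the 3 conditions: 255 − 6Q − 6Q = 0, i.e. Q = 85/4.
Back-substituting: q_S = (77 − 255/4)/3 = 53/12, q_U = (69 − 255/4)/3 = 7/4, q_F = (109 − 255/4)/3 = 181/12.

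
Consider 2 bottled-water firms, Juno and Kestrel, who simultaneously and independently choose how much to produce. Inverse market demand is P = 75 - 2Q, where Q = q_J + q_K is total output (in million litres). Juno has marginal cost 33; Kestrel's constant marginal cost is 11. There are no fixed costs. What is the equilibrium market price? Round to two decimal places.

39.67

Juno's profit: π_J = (75 - 2Q)q_J - (33q_J). Setting ∂π_J/∂q_J = 0: 42 - 4q_J - 2(q_K) = 0.
Kestrel's first-order condition: 64 - 4q_K - 2(q_J) = 0.
Rearranging gives the reaction functions q_J = (42 - 2q_K)/4 and q_K = (64 - 2q_J)/4.
Solving the pair: q_J = 10/3, q_K = 43/3.
Total output Q = 53/3, so price P = 75 - 2·(53/3) = 119/3.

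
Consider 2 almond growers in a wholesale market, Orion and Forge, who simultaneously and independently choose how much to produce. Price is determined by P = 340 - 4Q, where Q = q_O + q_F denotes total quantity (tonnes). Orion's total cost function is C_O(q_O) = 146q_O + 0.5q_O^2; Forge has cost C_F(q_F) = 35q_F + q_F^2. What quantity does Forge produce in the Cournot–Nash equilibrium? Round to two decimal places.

26.61

Orion's profit: π_O = (340 - 4Q)q_O - (146q_O + (1/2)q_O²). Setting ∂π_O/∂q_O = 0: 194 - 9q_O - 4(q_F) = 0.
Forge's first-order condition: 305 - 10q_F - 4(q_O) = 0.
So q_O = (194 - 4q_F)/9 and q_F = (305 - 4q_O)/10.
Solving the pair: q_O = 360/37, q_F = 1969/74.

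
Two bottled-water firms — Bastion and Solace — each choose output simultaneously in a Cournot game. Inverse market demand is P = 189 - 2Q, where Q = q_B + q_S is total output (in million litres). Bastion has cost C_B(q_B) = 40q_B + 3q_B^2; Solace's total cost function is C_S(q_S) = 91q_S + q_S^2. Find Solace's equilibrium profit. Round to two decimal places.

444.95

Bastion's profit: π_B = (189 - 2Q)q_B - (40q_B + 3q_B²). Setting ∂π_B/∂q_B = 0: 149 - 10q_B - 2(q_S) = 0.
Solace's first-order condition: 98 - 6q_S - 2(q_B) = 0.
Rearranging gives the reaction functions q_B = (149 - 2q_S)/10 and q_S = (98 - 2q_B)/6.
Substituting one into the other gives q_B = 349/28 and q_S = 341/28.
Price P = 189 - 2·(345/14) = 978/7.
Solace's profit: (978/7)·(341/28) - 91·(341/28) - (341/28)² = 444.9528.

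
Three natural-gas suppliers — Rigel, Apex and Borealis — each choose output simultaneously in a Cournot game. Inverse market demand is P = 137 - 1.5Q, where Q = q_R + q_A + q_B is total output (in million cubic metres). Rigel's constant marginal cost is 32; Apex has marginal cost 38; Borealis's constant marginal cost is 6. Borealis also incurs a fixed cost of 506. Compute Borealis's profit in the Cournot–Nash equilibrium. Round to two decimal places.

982.38

Rigel's profit: π_R = (137 - 1.5Q)q_R - (32q_R). Setting ∂π_R/∂q_R = 0: 105 - 3q_R - (3/2)(q_A + q_B) = 0.
Apex's profit: π_A = (137 - 1.5Q)q_A - (38q_A). Setting ∂π_A/∂q_A = 0: 99 - 3q_A - (3/2)(q_R + q_B) = 0.
Borealis's profit: π_B = (137 - 1.5Q)q_B - (6q_B). Setting ∂π_B/∂q_B = 0: 131 - 3q_B - (3/2)(q_R + q_A) = 0.
Adding the 3 first-order conditions: 335 − 6Q = 0, so Q = 335/6.
Back-substituting: q_R = (105 − 335/4)/(3/2) = 85/6, q_A = (99 − 335/4)/(3/2) = 61/6, q_B = (131 − 335/4)/(3/2) = 63/2.
Price P = 137 - (3/2)·(335/6) = 213/4.
Borealis's profit: (213/4 - 6)·(63/2) - 506 = 982.3750.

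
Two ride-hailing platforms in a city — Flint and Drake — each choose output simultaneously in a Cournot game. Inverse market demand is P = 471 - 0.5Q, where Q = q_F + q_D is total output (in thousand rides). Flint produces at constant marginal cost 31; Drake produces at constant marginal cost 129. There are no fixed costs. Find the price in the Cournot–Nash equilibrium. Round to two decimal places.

210.33

Flint's profit: π_F = (471 - 0.5Q)q_F - (31q_F). Setting ∂π_F/∂q_F = 0: 440 - q_F - (1/2)(q_D) = 0.
Drake's first-order condition: 342 - q_D - (1/2)(q_F) = 0.
Best responses: q_F = (440 - (1/2)q_D), q_D = (342 - (1/2)q_F).
Substituting one into the other gives q_F = 1076/3 and q_D = 488/3.
Total output Q = 1564/3, so price P = 471 - (1/2)·(1564/3) = 631/3.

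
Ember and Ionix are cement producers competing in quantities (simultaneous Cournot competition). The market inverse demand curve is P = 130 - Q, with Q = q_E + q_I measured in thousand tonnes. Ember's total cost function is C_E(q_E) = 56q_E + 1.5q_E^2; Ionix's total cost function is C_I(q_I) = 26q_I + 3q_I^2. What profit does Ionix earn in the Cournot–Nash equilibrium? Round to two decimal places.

523.12

Ember's profit: π_E = (130 - Q)q_E - (56q_E + (3/2)q_E²). Setting ∂π_E/∂q_E = 0: 74 - 5q_E - (q_I) = 0.
Ionix's profit: π_I = (130 - Q)q_I - (26q_I + 3q_I²). Setting ∂π_I/∂q_I = 0: 104 - 8q_I - (q_E) = 0.
So q_E = (74 - q_I)/5 and q_I = (104 - q_E)/8.
Solving the pair: q_E = 488/39, q_I = 446/39.
Price P = 130 - 934/39 = 106.0513.
Ionix's profit: 106.0513·(446/39) - 26·(446/39) - 3(446/39)² = 523.1190.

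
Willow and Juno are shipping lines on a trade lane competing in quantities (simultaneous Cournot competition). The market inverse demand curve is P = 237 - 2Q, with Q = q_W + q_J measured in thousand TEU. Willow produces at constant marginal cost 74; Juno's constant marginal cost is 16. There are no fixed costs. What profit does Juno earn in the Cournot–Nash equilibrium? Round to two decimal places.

4324.50

Willow's profit: π_W = (237 - 2Q)q_W - (74q_W). Setting ∂π_W/∂q_W = 0: 163 - 4q_W - 2(q_J) = 0.
Juno's profit: π_J = (237 - 2Q)q_J - (16q_J). Setting ∂π_J/∂q_J = 0: 221 - 4q_J - 2(q_W) = 0.
So q_W = (163 - 2q_J)/4 and q_J = (221 - 2q_W)/4.
Substituting one into the other gives q_W = 35/2 and q_J = 93/2.
Price P = 237 - 2·64 = 109.
Juno's profit: (109 - 16)·(93/2) = 4324.5000.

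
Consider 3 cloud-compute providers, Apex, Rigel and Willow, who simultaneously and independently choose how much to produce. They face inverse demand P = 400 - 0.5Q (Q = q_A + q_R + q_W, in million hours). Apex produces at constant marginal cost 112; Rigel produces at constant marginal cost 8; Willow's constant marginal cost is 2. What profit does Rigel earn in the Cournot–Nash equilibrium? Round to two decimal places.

Apex's profit: π_A = (400 - 0.5Q)q_A - (112q_A). Setting ∂π_A/∂q_A = 0: 288 - q_A - (1/2)(q_R + q_W) = 0.
Rigel's profit: π_R = (400 - 0.5Q)q_R - (8q_R). Setting ∂π_R/∂q_R = 0: 392 - q_R - (1/2)(q_A + q_W) = 0.
Willow's profit: π_W = (400 - 0.5Q)q_W - (2q_W). Setting ∂π_W/∂q_W = 0: 398 - q_W - (1/2)(q_A + q_R) = 0.
Summing all 3 equations gives 1078 − 2Q = 0, hence Q = 539.
Back-substituting: q_A = (288 − 539/2)/(1/2) = 37, q_R = (392 − 539/2)/(1/2) = 245, q_W = (398 − 539/2)/(1/2) = 257.
Price P = 400 - (1/2)·539 = 261/2.
Rigel's profit: (261/2 - 8)·245 = 30012.5000.

30012.50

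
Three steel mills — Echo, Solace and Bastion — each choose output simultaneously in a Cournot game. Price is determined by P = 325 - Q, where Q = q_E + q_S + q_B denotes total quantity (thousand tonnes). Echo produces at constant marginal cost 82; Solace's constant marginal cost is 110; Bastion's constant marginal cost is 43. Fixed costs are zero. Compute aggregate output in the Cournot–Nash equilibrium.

Echo's profit: π_E = (325 - Q)q_E - (82q_E). Setting ∂π_E/∂q_E = 0: 243 - 2q_E - (q_S + q_B) = 0.
Solace's first-order condition: 215 - 2q_S - (q_E + q_B) = 0.
Bastion's profit: π_B = (325 - Q)q_B - (43q_B). Setting ∂π_B/∂q_B = 0: 282 - 2q_B - (q_E + q_S) = 0.
Summing all 3 equations gives 740 − 4Q = 0, hence Q = 185.
Back-substituting: q_E = (243 − 185) = 58, q_S = (215 − 185) = 30, q_B = (282 − 185) = 97.
Total output Q = 58 + 30 + 97 = 185.

185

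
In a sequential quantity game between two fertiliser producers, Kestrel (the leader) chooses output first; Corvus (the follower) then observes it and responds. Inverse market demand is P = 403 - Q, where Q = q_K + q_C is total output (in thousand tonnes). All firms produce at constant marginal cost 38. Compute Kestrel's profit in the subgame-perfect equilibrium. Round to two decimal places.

16653.13

The follower Corvus best-responds to any q_K: π_C = (403 - Q)q_C - 38q_C.
∂π_C/∂q_C = 365 - q_K - 2q_C = 0 gives the reaction function q_C = (365 - q_K)/2.
Kestrel substitutes q_C(q_K) into its own profit: π_K = q_K(403 - q_K - (365 - q_K)/2) - 38q_K = (441/2 - (1/2)q_K)q_K - 38q_K.
Maximising: ∂π_K/∂q_K = 365/2 - q_K = 0, giving q_K = 365/2.
Then q_C = (365 - 365/2)/2 = 365/4.
Price P = 403 - 1095/4 = 517/4.
Kestrel's profit: (517/4 - 38)·(365/2) = 16653.1250.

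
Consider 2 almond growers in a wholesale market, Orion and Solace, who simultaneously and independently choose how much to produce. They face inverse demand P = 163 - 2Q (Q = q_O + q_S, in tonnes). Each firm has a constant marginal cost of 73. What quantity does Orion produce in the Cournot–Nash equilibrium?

15

A representative firm's profit is π_i = q_i(163 - 2Q) - 73q_i.
Setting ∂π_i/∂q_i = 0 with rivals' quantities fixed: 90 - 4q_i - 2q_j = 0.
By symmetry each firm produces the same amount; substituting q_j = q_i yields q_i = 90/6 = 15.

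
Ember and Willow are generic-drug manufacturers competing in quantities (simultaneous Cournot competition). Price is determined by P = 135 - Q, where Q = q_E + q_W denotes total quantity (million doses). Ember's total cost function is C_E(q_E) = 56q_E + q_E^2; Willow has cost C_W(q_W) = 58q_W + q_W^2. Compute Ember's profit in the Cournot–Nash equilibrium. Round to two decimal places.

Ember's profit: π_E = (135 - Q)q_E - (56q_E + q_E²). Setting ∂π_E/∂q_E = 0: 79 - 4q_E - (q_W) = 0.
Willow's first-order condition: 77 - 4q_W - (q_E) = 0.
So q_E = (79 - q_W)/4 and q_W = (77 - q_E)/4.
Solving the pair: q_E = 239/15, q_W = 229/15.
Price P = 135 - 156/5 = 519/5.
Ember's profit: (519/5)·(239/15) - 56·(239/15) - (239/15)² = 507.7422.

507.74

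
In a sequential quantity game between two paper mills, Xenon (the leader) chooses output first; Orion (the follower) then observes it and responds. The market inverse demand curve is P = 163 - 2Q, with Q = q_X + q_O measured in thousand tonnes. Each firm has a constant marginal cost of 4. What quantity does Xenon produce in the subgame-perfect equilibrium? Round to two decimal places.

39.75

Solve by backward induction. Given q_X, the follower Orion maximises π_O = (163 - 2q_X - 2q_O)q_O - 4q_O.
∂π_O/∂q_O = 159 - 2q_X - 4q_O = 0 gives the reaction function q_O = (159 - 2q_X)/4.
Xenon substitutes q_O(q_X) into its own profit: π_X = q_X(163 - 2q_X - (159 - 2q_X)/2) - 4q_X = (167/2 - q_X)q_X - 4q_X.
Maximising: ∂π_X/∂q_X = 159/2 - 2q_X = 0, giving q_X = 159/4.
Then q_O = (159 - 2·(159/4))/4 = 159/8.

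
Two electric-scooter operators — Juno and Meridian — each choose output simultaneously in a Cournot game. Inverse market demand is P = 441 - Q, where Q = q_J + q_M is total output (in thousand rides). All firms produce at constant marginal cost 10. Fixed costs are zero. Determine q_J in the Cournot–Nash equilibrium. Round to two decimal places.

Each firm earns π_i = (441 - Q)q_i - 10q_i.
Setting ∂π_i/∂q_i = 0 with rivals' quantities fixed: 431 - 2q_i - q_j = 0.
By symmetry each firm produces the same amount; substituting q_j = q_i yields q_i = 431/3.

143.67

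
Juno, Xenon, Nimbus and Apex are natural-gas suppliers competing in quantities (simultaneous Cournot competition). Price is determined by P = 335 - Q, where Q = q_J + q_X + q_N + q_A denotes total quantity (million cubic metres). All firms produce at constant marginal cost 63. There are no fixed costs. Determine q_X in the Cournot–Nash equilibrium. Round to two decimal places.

A representative firm's profit is π_i = q_i(335 - Q) - 63q_i.
First-order condition (treating rivals' output as given): 272 - 2q_i - Σ_{j≠i} q_j = 0.
By symmetry each firm produces the same amount; substituting Σ_{j≠i} q_j = 3q_i yields q_i = 272/5.

54.40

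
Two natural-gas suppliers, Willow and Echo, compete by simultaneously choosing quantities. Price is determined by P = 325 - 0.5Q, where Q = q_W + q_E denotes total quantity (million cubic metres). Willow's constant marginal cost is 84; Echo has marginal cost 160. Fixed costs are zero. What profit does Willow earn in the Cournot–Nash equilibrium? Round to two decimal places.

22330.89

Willow's profit: π_W = (325 - 0.5Q)q_W - (84q_W). Setting ∂π_W/∂q_W = 0: 241 - q_W - (1/2)(q_E) = 0.
Echo's first-order condition: 165 - q_E - (1/2)(q_W) = 0.
Rearranging gives the reaction functions q_W = (241 - (1/2)q_E) and q_E = (165 - (1/2)q_W).
Solving the pair: q_W = 634/3, q_E = 178/3.
Price P = 325 - (1/2)·(812/3) = 569/3.
Willow's profit: (569/3 - 84)·(634/3) = 22330.8889.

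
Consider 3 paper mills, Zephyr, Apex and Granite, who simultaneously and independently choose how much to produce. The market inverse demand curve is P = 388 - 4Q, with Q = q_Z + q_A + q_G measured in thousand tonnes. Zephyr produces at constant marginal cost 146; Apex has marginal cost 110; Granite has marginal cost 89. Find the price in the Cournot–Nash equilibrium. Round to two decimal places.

Zephyr's profit: π_Z = (388 - 4Q)q_Z - (146q_Z). Setting ∂π_Z/∂q_Z = 0: 242 - 8q_Z - 4(q_A + q_G) = 0.
Apex's profit: π_A = (388 - 4Q)q_A - (110q_A). Setting ∂π_A/∂q_A = 0: 278 - 8q_A - 4(q_Z + q_G) = 0.
Granite's first-order condition: 299 - 8q_G - 4(q_Z + q_A) = 0.
Summing all 3 equations gives 819 − 16Q = 0, hence Q = 819/16.
Back-substituting: q_Z = (242 − 819/4)/4 = 149/16, q_A = (278 − 819/4)/4 = 293/16, q_G = (299 − 819/4)/4 = 377/16.
Total output Q = 819/16, so price P = 388 - 4·(819/16) = 733/4.

183.25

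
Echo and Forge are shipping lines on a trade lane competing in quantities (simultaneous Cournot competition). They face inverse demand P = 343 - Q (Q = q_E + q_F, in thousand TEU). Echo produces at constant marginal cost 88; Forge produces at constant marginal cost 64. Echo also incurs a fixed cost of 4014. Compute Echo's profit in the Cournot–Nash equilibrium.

Echo's profit: π_E = (343 - Q)q_E - (88q_E). Setting ∂π_E/∂q_E = 0: 255 - 2q_E - (q_F) = 0.
Forge's first-order condition: 279 - 2q_F - (q_E) = 0.
Rearranging gives the reaction functions q_E = (255 - q_F)/2 and q_F = (279 - q_E)/2.
Substituting one into the other gives q_E = 77 and q_F = 101.
Price P = 343 - 178 = 165.
Echo's profit: (165 - 88)·77 - 4014 = 1915.

1915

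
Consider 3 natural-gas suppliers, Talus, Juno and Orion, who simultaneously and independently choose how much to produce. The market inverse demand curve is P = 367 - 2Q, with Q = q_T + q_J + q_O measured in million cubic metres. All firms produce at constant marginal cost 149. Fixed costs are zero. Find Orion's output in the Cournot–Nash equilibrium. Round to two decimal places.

27.25

A representative firm's profit is π_i = q_i(367 - 2Q) - 149q_i.
Setting ∂π_i/∂q_i = 0 with rivals' quantities fixed: 218 - 4q_i - 2·Σ_{j≠i} q_j = 0.
With identical firms every q_j equals q_i, so Σ_{j≠i} q_j = 2q_i and 218 = 8q_i, giving q_i = 109/4.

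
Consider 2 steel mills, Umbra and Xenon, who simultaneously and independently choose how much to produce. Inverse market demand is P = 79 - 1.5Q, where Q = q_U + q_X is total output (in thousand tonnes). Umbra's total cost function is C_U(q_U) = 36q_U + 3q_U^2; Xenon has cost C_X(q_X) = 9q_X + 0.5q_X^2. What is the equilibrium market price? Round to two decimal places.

Umbra's profit: π_U = (79 - 1.5Q)q_U - (36q_U + 3q_U²). Setting ∂π_U/∂q_U = 0: 43 - 9q_U - (3/2)(q_X) = 0.
Xenon's profit: π_X = (79 - 1.5Q)q_X - (9q_X + (1/2)q_X²). Setting ∂π_X/∂q_X = 0: 70 - 4q_X - (3/2)(q_U) = 0.
Best responses: q_U = (43 - (3/2)q_X)/9, q_X = (70 - (3/2)q_U)/4.
Solving the pair: q_U = 268/135, q_X = 754/45.
Total output Q = 506/27, so price P = 79 - (3/2)·(506/27) = 458/9.

50.89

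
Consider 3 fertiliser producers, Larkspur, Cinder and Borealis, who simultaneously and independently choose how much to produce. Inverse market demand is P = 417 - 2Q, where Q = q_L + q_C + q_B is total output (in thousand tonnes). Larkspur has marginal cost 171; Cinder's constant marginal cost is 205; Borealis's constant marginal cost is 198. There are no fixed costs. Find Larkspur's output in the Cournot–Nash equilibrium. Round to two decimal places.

Larkspur's profit: π_L = (417 - 2Q)q_L - (171q_L). Setting ∂π_L/∂q_L = 0: 246 - 4q_L - 2(q_C + q_B) = 0.
Cinder's profit: π_C = (417 - 2Q)q_C - (205q_C). Setting ∂π_C/∂q_C = 0: 212 - 4q_C - 2(q_L + q_B) = 0.
Borealis's first-order condition: 219 - 4q_B - 2(q_L + q_C) = 0.
Adding the 3 first-order conditions: 677 − 8Q = 0, so Q = 677/8.
Back-substituting: q_L = (246 − 677/4)/2 = 307/8, q_C = (212 − 677/4)/2 = 171/8, q_B = (219 − 677/4)/2 = 199/8.

38.38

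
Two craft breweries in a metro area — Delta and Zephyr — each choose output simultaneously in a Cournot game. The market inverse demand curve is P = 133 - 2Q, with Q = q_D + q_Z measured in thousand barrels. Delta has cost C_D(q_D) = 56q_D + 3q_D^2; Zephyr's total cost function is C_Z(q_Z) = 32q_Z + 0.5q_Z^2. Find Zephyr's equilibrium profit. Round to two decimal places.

865.71

Delta's profit: π_D = (133 - 2Q)q_D - (56q_D + 3q_D²). Setting ∂π_D/∂q_D = 0: 77 - 10q_D - 2(q_Z) = 0.
Zephyr's first-order condition: 101 - 5q_Z - 2(q_D) = 0.
Rearranging gives the reaction functions q_D = (77 - 2q_Z)/10 and q_Z = (101 - 2q_D)/5.
Solving the pair: q_D = 183/46, q_Z = 428/23.
Price P = 133 - 2·(1039/46) = 87.8261.
Zephyr's profit: 87.8261·(428/23) - 32·(428/23) - (1/2)(428/23)² = 865.7089.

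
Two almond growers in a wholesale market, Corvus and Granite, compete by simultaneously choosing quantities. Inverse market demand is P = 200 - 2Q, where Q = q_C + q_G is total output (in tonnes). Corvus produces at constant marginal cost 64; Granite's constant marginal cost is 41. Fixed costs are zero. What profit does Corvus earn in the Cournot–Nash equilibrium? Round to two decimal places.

709.39

Corvus's profit: π_C = (200 - 2Q)q_C - (64q_C). Setting ∂π_C/∂q_C = 0: 136 - 4q_C - 2(q_G) = 0.
Granite's profit: π_G = (200 - 2Q)q_G - (41q_G). Setting ∂π_G/∂q_G = 0: 159 - 4q_G - 2(q_C) = 0.
So q_C = (136 - 2q_G)/4 and q_G = (159 - 2q_C)/4.
Substituting one into the other gives q_C = 113/6 and q_G = 91/3.
Price P = 200 - 2·(295/6) = 305/3.
Corvus's profit: (305/3 - 64)·(113/6) = 709.3889.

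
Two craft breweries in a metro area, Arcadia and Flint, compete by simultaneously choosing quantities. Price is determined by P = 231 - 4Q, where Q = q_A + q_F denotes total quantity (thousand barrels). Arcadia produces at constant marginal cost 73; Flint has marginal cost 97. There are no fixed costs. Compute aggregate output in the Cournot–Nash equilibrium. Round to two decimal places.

24.33

Arcadia's profit: π_A = (231 - 4Q)q_A - (73q_A). Setting ∂π_A/∂q_A = 0: 158 - 8q_A - 4(q_F) = 0.
Flint's first-order condition: 134 - 8q_F - 4(q_A) = 0.
So q_A = (158 - 4q_F)/8 and q_F = (134 - 4q_A)/8.
Substituting one into the other gives q_A = 91/6 and q_F = 55/6.
Total output Q = 91/6 + 55/6 = 73/3.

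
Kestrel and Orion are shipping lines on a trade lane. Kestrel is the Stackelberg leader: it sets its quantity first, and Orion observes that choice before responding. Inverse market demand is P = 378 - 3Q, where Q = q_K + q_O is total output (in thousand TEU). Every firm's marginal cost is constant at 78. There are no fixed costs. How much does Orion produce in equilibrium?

25

The follower Orion best-responds to any q_K: π_O = (378 - 3Q)q_O - 78q_O.
Setting the follower's marginal profit to zero, 300 - 3q_K - 6q_O = 0, i.e. q_O = (300 - 3q_K)/6.
Kestrel substitutes q_O(q_K) into its own profit: π_K = q_K(378 - 3q_K - (300 - 3q_K)/2) - 78q_K = (228 - (3/2)q_K)q_K - 78q_K.
Maximising: ∂π_K/∂q_K = 150 - 3q_K = 0, giving q_K = 50.
Then q_O = (300 - 3·50)/6 = 25.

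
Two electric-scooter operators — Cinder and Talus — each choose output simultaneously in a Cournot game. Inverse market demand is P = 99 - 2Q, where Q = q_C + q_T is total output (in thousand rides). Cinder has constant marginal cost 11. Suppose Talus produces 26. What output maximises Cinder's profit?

9

With the rival's output fixed at 26, Cinder's profit is π_C = (99 - 2·26 - 2q_C)q_C - (11q_C) = (47 - 2q_C)q_C - (11q_C).
∂π_C/∂q_C = 36 - 4q_C = 0, so q_C = 9.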